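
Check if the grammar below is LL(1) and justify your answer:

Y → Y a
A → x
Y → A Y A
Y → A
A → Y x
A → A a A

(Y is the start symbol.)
Relevant sets:
  FIRST(Y) = { 'x' }
  FIRST(A) = { 'x' }

For Y:
  PREDICT(Y → Y a) = { 'x' }
  PREDICT(Y → A Y A) = { 'x' }
  PREDICT(Y → A) = { 'x' }
For A:
  PREDICT(A → x) = { 'x' }
  PREDICT(A → Y x) = { 'x' }
  PREDICT(A → A a A) = { 'x' }

Conflict found: Predict set conflict for Y: { 'x' }
The grammar is NOT LL(1).

Answer: No. Predict set conflict for Y: { 'x' }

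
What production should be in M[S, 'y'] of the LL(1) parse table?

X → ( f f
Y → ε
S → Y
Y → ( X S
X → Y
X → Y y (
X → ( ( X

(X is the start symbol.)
To find M[S, 'y'], we find productions for S where 'y' is in the predict set (PREDICT(N → α) = (FIRST(α) \ {ε}) ∪ (FOLLOW(N) if α ⇒* ε)).

Relevant sets:
  FIRST(Y) = { '(', ε }
  FOLLOW(S) = { $, '(', 'y' }

S → Y: PREDICT = { $, '(', 'y' }
  'y' is in predict set, so this production goes in M[S, 'y']

M[S, 'y'] = S → Y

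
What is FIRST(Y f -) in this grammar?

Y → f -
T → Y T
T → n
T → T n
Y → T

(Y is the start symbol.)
{ 'f', 'n' }

FIRST sets of the non-terminals involved (from the grammar, by fixed-point iteration):
  FIRST(Y) = { 'f', 'n' }

To compute FIRST(Y f -), process the symbols left to right:
Symbol Y is a non-terminal. Add FIRST(Y) \ {ε} = { 'f', 'n' }
Y is not nullable (ε ∉ FIRST(Y)), so stop here.
FIRST(Y f -) = { 'f', 'n' }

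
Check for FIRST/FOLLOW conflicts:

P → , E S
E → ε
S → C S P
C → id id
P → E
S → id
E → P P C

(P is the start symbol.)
A FIRST/FOLLOW conflict occurs when a non-terminal N has a nullable alternative N → β (β ⇒* ε) and another alternative N → α with FIRST(α) ∩ FOLLOW(N) ≠ ∅: on such a lookahead the parser cannot decide between expanding α and letting N vanish via β.

Nullable non-terminals: E, P.
FIRST sets used below: FIRST(P) = { ',', 'id', ε }, FIRST(C) = { 'id' }, FIRST(E) = { ',', 'id', ε }

E: nullable alternative(s) E → ε; FOLLOW(E) = { $, ',', 'id' }
  E → ε: FIRST \ {ε} = { } — this is the only nullable alternative, skip
  E → P P C: FIRST \ {ε} = { ',', 'id' } — overlaps FOLLOW(E) on { ',', 'id' }: CONFLICT

P: nullable alternative(s) P → E; FOLLOW(P) = { $, ',', 'id' }
  P → , E S: FIRST \ {ε} = { ',' } — overlaps FOLLOW(P) on { ',' }: CONFLICT
  P → E: FIRST \ {ε} = { ',', 'id' } — this is the only nullable alternative, skip

C, S have no nullable alternative, so no FIRST/FOLLOW check is needed there.

So the grammar has 2 FIRST/FOLLOW conflicts (marked CONFLICT above).

Answer: Yes. P → ',' E S with FOLLOW(P) on { ',' }; E → P P C with FOLLOW(E) on { ',', 'id' }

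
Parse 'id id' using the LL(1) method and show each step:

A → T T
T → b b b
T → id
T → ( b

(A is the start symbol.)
LL(1) parsing maintains a stack (initially the start symbol over $) and the input. At each step: if the stack top is a terminal, match it against the current input token; if it is a non-terminal N, replace it with the RHS of M[N, lookahead] (the unique production whose predict set contains the lookahead).

Stack is shown with the top on the left.

Stack   Input    Action
-----------------------
A $     id id $  output A → T T
T T $   id id $  output T → id
id T $  id id $  match 'id'
T $     id $     output T → id
id $    id $     match 'id'
$       $        accept

The string is accepted.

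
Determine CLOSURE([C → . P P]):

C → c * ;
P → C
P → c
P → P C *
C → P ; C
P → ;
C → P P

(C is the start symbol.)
{ [C → . P ; C], [C → . P P], [C → . c * ;], [P → . ;], [P → . C], [P → . P C *], [P → . c] }

Start with: [C → . P P]
  [C → . P P] has the dot before P: add [P → . C], [P → . c], [P → . P C *], [P → . ;]
  [P → . C] has the dot before C: add [C → . c * ;], [C → . P ; C]
No further items can be added.

CLOSURE = { [C → . P ; C], [C → . P P], [C → . c * ;], [P → . ;], [P → . C], [P → . P C *], [P → . c] }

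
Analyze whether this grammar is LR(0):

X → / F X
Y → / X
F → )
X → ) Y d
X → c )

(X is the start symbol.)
Yes, the grammar is LR(0)

Augment with X' → X and build the canonical LR(0) collection (I0 = CLOSURE({[X' → . X]}), then GOTO on every symbol after a dot until no new states appear). It has 13 states:
  I0: { [X → . ) Y d], [X → . / F X], [X → . c )], [X' → . X] }  — shift
  I1: { [X → ) . Y d], [Y → . / X] }  — shift
  I2: { [F → . )], [X → / . F X] }  — shift
  I3: { [X' → X .] }  — accept
  I4: { [X → c . )] }  — shift
  I5: { [X → c ) .] }  — reduce
  I6: { [F → ) .] }  — reduce
  I7: { [X → . ) Y d], [X → . / F X], [X → . c )], [X → / F . X] }  — shift
  I8: { [X → / F X .] }  — reduce
  I9: { [X → . ) Y d], [X → . / F X], [X → . c )], [Y → / . X] }  — shift
  I10: { [X → ) Y . d] }  — shift
  I11: { [X → ) Y d .] }  — reduce
  I12: { [Y → / X .] }  — reduce

Every state is either a pure shift/goto state or contains exactly one complete item and nothing to shift — no conflicts. The grammar is LR(0).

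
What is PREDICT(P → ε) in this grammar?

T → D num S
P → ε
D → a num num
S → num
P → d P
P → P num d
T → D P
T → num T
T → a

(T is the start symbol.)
{ $, 'num' }

PREDICT(P → ε) = (FIRST(RHS) \ {ε}) ∪ (FOLLOW(P) if ε ∈ FIRST(RHS), i.e. RHS ⇒* ε)
The right-hand side is ε (FIRST(ε) = { ε }), so the predict set is FOLLOW(P) = { $, 'num' }
PREDICT(P → ε) = { $, 'num' }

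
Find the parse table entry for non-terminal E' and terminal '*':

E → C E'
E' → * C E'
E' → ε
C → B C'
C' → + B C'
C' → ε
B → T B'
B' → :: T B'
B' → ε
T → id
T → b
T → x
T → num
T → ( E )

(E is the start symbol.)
To find M[E', '*'], we find productions for E' where '*' is in the predict set (PREDICT(N → α) = (FIRST(α) \ {ε}) ∪ (FOLLOW(N) if α ⇒* ε)).

Relevant sets:
  FOLLOW(E') = { $, ')' }

E' → * C E': PREDICT = { '*' }
  '*' is in predict set, so this production goes in M[E', '*']
E' → ε: PREDICT = { $, ')' }

M[E', '*'] = E' → * C E'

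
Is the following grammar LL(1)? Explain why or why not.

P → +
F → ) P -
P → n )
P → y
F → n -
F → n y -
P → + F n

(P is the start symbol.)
For P:
  PREDICT(P → '+') = { '+' }
  PREDICT(P → n ')') = { 'n' }
  PREDICT(P → y) = { 'y' }
  PREDICT(P → '+' F n) = { '+' }
For F:
  PREDICT(F → ')' P '-') = { ')' }
  PREDICT(F → n '-') = { 'n' }
  PREDICT(F → n y '-') = { 'n' }

Conflict found: Predict set conflict for P: { '+' }
The grammar is NOT LL(1).

Answer: No. Predict set conflict for P: { '+' }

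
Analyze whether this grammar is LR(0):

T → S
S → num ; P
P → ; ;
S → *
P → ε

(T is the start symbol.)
No. Shift-reduce conflict between [P → .] and [P → . ; ;]

Augment with T' → T and build the canonical LR(0) collection (I0 = CLOSURE({[T' → . T]}), then GOTO on every symbol after a dot until no new states appear). It has 9 states:
  I0: { [S → . *], [S → . num ; P], [T → . S], [T' → . T] }  — shift
  I1: { [S → * .] }  — reduce
  I2: { [T → S .] }  — reduce
  I3: { [T' → T .] }  — accept
  I4: { [S → num . ; P] }  — shift
  I5: { [P → . ; ;], [P → .], [S → num ; . P] }  — shift, reduce
  I6: { [P → ; . ;] }  — shift
  I7: { [S → num ; P .] }  — reduce
  I8: { [P → ; ; .] }  — reduce

Conflict in state I5:
  Shift-reduce conflict between [P → .] and [P → . ; ;]
So the grammar is NOT LR(0).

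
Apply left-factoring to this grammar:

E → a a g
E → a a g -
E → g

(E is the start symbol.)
Left-factoring transforms A → αβ₁ | αβ₂ into A → αA' and A' → β₁ | β₂
(α is the longest common prefix among the alternatives). Repeat until
no nonterminal has two alternatives with a common prefix.

Round 1: E has alternatives sharing prefix 'a a g'. Introduce E': E → a a g E'
  Add: E' → ε
  Add: E' → -

No remaining common prefixes — done.

Resulting grammar:
E → a a g E'
E' → ε
E' → -
E → g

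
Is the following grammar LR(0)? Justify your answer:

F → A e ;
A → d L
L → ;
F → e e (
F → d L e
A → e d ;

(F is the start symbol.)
No. Shift-reduce conflict between [A → d L .] and [F → d L . e]

A grammar is LR(0) if no state in the canonical LR(0) collection has:
  - both a shift item (dot before a terminal) and a complete item (shift-reduce conflict), or
  - two or more complete items (reduce-reduce conflict; the accept item [F' → F .] counts as a complete item here).

Augment with F' → F and build the canonical LR(0) collection (I0 = CLOSURE({[F' → . F]}), then GOTO on every symbol after a dot until no new states appear). It has 14 states:
  I0: { [A → . d L], [A → . e d ;], [F → . A e ;], [F → . d L e], [F → . e e (], [F' → . F] }  — shift
  I1: { [F → A . e ;] }  — shift
  I2: { [F' → F .] }  — accept
  I3: { [A → d . L], [F → d . L e], [L → . ;] }  — shift
  I4: { [A → e . d ;], [F → e . e (] }  — shift
  I5: { [A → e d . ;] }  — shift
  I6: { [F → e e . (] }  — shift
  I7: { [F → e e ( .] }  — reduce
  I8: { [A → e d ; .] }  — reduce
  I9: { [L → ; .] }  — reduce
  I10: { [A → d L .], [F → d L . e] }  — shift, reduce
  I11: { [F → d L e .] }  — reduce
  I12: { [F → A e . ;] }  — shift
  I13: { [F → A e ; .] }  — reduce

Conflict in state I10:
  Shift-reduce conflict between [A → d L .] and [F → d L . e]
So the grammar is NOT LR(0).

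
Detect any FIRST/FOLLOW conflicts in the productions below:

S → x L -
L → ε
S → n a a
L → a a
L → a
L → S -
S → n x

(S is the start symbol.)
No FIRST/FOLLOW conflicts.

A FIRST/FOLLOW conflict occurs when a non-terminal N has a nullable alternative N → β (β ⇒* ε) and another alternative N → α with FIRST(α) ∩ FOLLOW(N) ≠ ∅: on such a lookahead the parser cannot decide between expanding α and letting N vanish via β.

Nullable non-terminals: L.
FIRST sets used below: FIRST(S) = { 'n', 'x' }

L: nullable alternative(s) L → ε; FOLLOW(L) = { '-' }
  L → ε: FIRST \ {ε} = { } — this is the only nullable alternative, skip
  L → a a: FIRST \ {ε} = { 'a' } — disjoint from FOLLOW(L)
  L → a: FIRST \ {ε} = { 'a' } — disjoint from FOLLOW(L)
  L → S -: FIRST \ {ε} = { 'n', 'x' } — disjoint from FOLLOW(L)

S has no nullable alternative, so no FIRST/FOLLOW check is needed there.

No FIRST/FOLLOW conflicts found.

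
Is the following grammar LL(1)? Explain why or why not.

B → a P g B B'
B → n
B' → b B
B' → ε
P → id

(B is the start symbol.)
Relevant sets:
  FOLLOW(B') = { $, 'b' }

For B:
  PREDICT(B → a P g B B') = { 'a' }
  PREDICT(B → n) = { 'n' }
For B':
  PREDICT(B' → b B) = { 'b' }
  PREDICT(B' → ε) = { $, 'b' }
P has a single production, so nothing to check there.

Conflict found: Predict set conflict for B': { 'b' }
The grammar is NOT LL(1).

Answer: No. Predict set conflict for B': { 'b' }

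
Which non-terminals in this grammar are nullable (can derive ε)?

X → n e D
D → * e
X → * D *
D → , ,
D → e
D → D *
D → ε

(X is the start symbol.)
{ 'D' }

A non-terminal is nullable if it can derive ε (the empty string): either it has an ε-production, or it has a production whose right-hand side consists entirely of nullable non-terminals.

ε-productions: D → ε
So D is immediately nullable.
No further non-terminal can be added: every production for the remaining non-terminals contains a terminal or a non-nullable non-terminal.
Nullable = { 'D' }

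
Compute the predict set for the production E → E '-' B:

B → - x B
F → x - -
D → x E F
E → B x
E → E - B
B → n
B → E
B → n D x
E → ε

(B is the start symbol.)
PREDICT(E → E '-' B) = (FIRST(RHS) \ {ε}) ∪ (FOLLOW(E) if ε ∈ FIRST(RHS), i.e. RHS ⇒* ε)
FIRST(E) = { '-', 'n', 'x', ε }
FIRST(E '-' B) = { '-', 'n', 'x' }
ε ∉ FIRST(E '-' B), so FOLLOW(E) is not added.
PREDICT(E → E '-' B) = { '-', 'n', 'x' }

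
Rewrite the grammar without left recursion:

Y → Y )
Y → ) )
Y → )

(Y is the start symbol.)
Y → ) ) Y'
Y → ) Y'
Y' → ) Y'
Y' → ε

Y is directly left-recursive. The standard transformation for
  A → A α₁ | ... | A α_m | β₁ | ... | β_n
is
  A  → β₁ A' | ... | β_n A'
  A' → α₁ A' | ... | α_m A' | ε

Y → ) ) becomes Y → ) ) Y'
Y → ) becomes Y → ) Y'
Y → Y ) becomes Y' → ) Y'
Add Y' → ε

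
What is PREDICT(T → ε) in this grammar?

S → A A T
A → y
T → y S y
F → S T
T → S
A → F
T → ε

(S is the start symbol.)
{ $, 'y' }

PREDICT(T → ε) = (FIRST(RHS) \ {ε}) ∪ (FOLLOW(T) if ε ∈ FIRST(RHS), i.e. RHS ⇒* ε)
The right-hand side is ε (FIRST(ε) = { ε }), so the predict set is FOLLOW(T) = { $, 'y' }
PREDICT(T → ε) = { $, 'y' }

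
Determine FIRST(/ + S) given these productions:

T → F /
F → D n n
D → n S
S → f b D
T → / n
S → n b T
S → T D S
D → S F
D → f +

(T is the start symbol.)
{ '/' }

To compute FIRST(/ + S), process the symbols left to right:
Symbol / is a terminal. Add '/' and stop.
FIRST(/ + S) = { '/' }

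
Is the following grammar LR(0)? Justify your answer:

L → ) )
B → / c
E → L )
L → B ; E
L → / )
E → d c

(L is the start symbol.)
A grammar is LR(0) if no state in the canonical LR(0) collection has:
  - both a shift item (dot before a terminal) and a complete item (shift-reduce conflict), or
  - two or more complete items (reduce-reduce conflict; the accept item [L' → L .] counts as a complete item here).

Augment with L' → L and build the canonical LR(0) collection (I0 = CLOSURE({[L' → . L]}), then GOTO on every symbol after a dot until no new states appear). It has 14 states:
  I0: { [B → . / c], [L → . ) )], [L → . / )], [L → . B ; E], [L' → . L] }  — shift
  I1: { [L → ) . )] }  — shift
  I2: { [B → / . c], [L → / . )] }  — shift
  I3: { [L → B . ; E] }  — shift
  I4: { [L' → L .] }  — accept
  I5: { [B → . / c], [E → . L )], [E → . d c], [L → . ) )], [L → . / )], [L → . B ; E], [L → B ; . E] }  — shift
  I6: { [L → B ; E .] }  — reduce
  I7: { [E → L . )] }  — shift
  I8: { [E → d . c] }  — shift
  I9: { [E → d c .] }  — reduce
  I10: { [E → L ) .] }  — reduce
  I11: { [L → / ) .] }  — reduce
  I12: { [B → / c .] }  — reduce
  I13: { [L → ) ) .] }  — reduce

Every state is either a pure shift/goto state or contains exactly one complete item and nothing to shift — no conflicts. The grammar is LR(0).

Answer: Yes, the grammar is LR(0)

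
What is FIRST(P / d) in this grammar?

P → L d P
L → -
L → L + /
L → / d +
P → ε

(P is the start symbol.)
FIRST sets of the non-terminals involved (from the grammar, by fixed-point iteration):
  FIRST(P) = { '-', '/', ε }

To compute FIRST(P / d), process the symbols left to right:
Symbol P is a non-terminal. Add FIRST(P) \ {ε} = { '-', '/' }
P is nullable (ε ∈ FIRST(P)), continue to the next symbol.
Symbol / is a terminal. Add '/' and stop.
FIRST(P / d) = { '-', '/' }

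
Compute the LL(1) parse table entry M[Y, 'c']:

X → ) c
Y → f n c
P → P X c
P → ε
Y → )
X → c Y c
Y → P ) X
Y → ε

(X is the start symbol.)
Y → P ) X, Y → ε

To find M[Y, 'c'], we find productions for Y where 'c' is in the predict set (PREDICT(N → α) = (FIRST(α) \ {ε}) ∪ (FOLLOW(N) if α ⇒* ε)).

Relevant sets:
  FIRST(P) = { ')', 'c', ε }
  FOLLOW(Y) = { 'c' }

Y → f n c: PREDICT = { 'f' }
Y → ): PREDICT = { ')' }
Y → P ) X: PREDICT = { ')', 'c' }
  'c' is in predict set, so this production goes in M[Y, 'c']
Y → ε: PREDICT = { 'c' }
  'c' is in predict set, so this production goes in M[Y, 'c']

M[Y, 'c'] = Y → P ) X, Y → ε  (a multiply-defined cell — the grammar is not LL(1))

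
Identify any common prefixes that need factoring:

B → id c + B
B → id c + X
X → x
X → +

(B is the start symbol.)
Yes, B has productions with common prefix 'id c +'

Left-factoring is needed when two productions for the same non-terminal
share a common prefix on the right-hand side.

Productions for B:
  B → id c + B
  B → id c + X
Productions for X:
  X → x
  X → +

Found common prefix 'id c +' in productions for B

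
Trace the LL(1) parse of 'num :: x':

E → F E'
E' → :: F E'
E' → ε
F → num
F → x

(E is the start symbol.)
LL(1) parsing maintains a stack (initially the start symbol over $) and the input. At each step: if the stack top is a terminal, match it against the current input token; if it is a non-terminal N, replace it with the RHS of M[N, lookahead] (the unique production whose predict set contains the lookahead).

Stack is shown with the top on the left.

Stack      Input       Action
-----------------------------
E $        num :: x $  output E → F E'
F E' $     num :: x $  output F → num
num E' $   num :: x $  match 'num'
E' $       :: x $      output E' → :: F E'
:: F E' $  :: x $      match '::'
F E' $     x $         output F → x
x E' $     x $         match 'x'
E' $       $           output E' → ε
$          $           accept

The string is accepted.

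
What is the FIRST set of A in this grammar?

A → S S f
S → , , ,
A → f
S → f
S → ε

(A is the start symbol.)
To compute FIRST(A), examine every production with A on the left-hand side, reading each right-hand side left to right until a non-nullable symbol is reached.

FIRST sets of the other non-terminals involved (by the same procedure, iterated to a fixed point):
  FIRST(S) = { ',', 'f', ε }

From A → S S f:
  - S is a non-terminal: add FIRST(S) \ {ε} = { ',', 'f' }
    S is nullable, so continue to the next symbol
  - S is a non-terminal: add FIRST(S) \ {ε} = { ',', 'f' }
    S is nullable, so continue to the next symbol
  - f is a terminal: add 'f' and stop
From A → f:
  - f is a terminal: add 'f' and stop

Collecting: FIRST(A) = { ',', 'f' }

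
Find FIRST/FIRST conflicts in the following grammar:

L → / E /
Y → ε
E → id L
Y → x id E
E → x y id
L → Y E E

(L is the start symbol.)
No FIRST/FIRST conflicts.

A FIRST/FIRST conflict occurs when two productions N → α and N → β for the same non-terminal have FIRST(α) ∩ FIRST(β) ≠ ∅ (with ε ∈ FIRST of a nullable right-hand side, so two nullable alternatives also conflict).

FIRST sets of the non-terminals at (or reachable through a nullable prefix from) the front of some alternative:
  FIRST(Y) = { 'x', ε }
  FIRST(E) = { 'id', 'x' }

Productions for L:
  L → / E /: FIRST = { '/' }
  L → Y E E: FIRST = { 'id', 'x' }
Productions for Y:
  Y → ε: FIRST = { ε }
  Y → x id E: FIRST = { 'x' }
Productions for E:
  E → id L: FIRST = { 'id' }
  E → x y id: FIRST = { 'x' }

All alternatives of each non-terminal have pairwise disjoint FIRST sets.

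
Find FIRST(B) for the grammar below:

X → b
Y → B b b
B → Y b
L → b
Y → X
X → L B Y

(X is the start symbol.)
FIRST sets of the other non-terminals involved (by the same procedure, iterated to a fixed point):
  FIRST(Y) = { 'b' }

From B → Y b:
  - Y is a non-terminal: add FIRST(Y) \ {ε} = { 'b' }
    Y is not nullable, so stop

Collecting: FIRST(B) = { 'b' }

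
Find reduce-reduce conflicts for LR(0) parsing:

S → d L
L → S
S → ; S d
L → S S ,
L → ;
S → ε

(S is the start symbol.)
Yes — I4: [L → ; .] vs [S → .]; I6: [L → S .] vs [S → .]

A reduce-reduce conflict occurs when an LR(0) state has two complete items [A → α .] and [B → β .] — both call for a reduction, and with no lookahead the parser cannot choose between them.

Augment with S' → S and build the canonical LR(0) collection (I0 = CLOSURE({[S' → . S]}), then GOTO on every symbol after a dot until no new states appear). It has 11 states:
  I0: { [S → . ; S d], [S → . d L], [S → .], [S' → . S] }  — shift, reduce
  I1: { [S → . ; S d], [S → . d L], [S → .], [S → ; . S d] }  — shift, reduce
  I2: { [S' → S .] }  — accept
  I3: { [L → . ;], [L → . S S ,], [L → . S], [S → . ; S d], [S → . d L], [S → .], [S → d . L] }  — shift, reduce
  I4: { [L → ; .], [S → . ; S d], [S → . d L], [S → .], [S → ; . S d] }  — shift, 2 reduces
  I5: { [S → d L .] }  — reduce
  I6: { [L → S . S ,], [L → S .], [S → . ; S d], [S → . d L], [S → .] }  — shift, 2 reduces
  I7: { [L → S S . ,] }  — shift
  I8: { [L → S S , .] }  — reduce
  I9: { [S → ; S . d] }  — shift
  I10: { [S → ; S d .] }  — reduce

I4 contains complete items [L → ; .], [S → .] — reduce-reduce conflict.
I6 contains complete items [L → S .], [S → .] — reduce-reduce conflict.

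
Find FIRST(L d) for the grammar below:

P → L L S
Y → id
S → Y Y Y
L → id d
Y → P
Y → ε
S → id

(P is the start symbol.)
FIRST sets of the non-terminals involved (from the grammar, by fixed-point iteration):
  FIRST(L) = { 'id' }

To compute FIRST(L d), process the symbols left to right:
Symbol L is a non-terminal. Add FIRST(L) \ {ε} = { 'id' }
L is not nullable (ε ∉ FIRST(L)), so stop here.
FIRST(L d) = { 'id' }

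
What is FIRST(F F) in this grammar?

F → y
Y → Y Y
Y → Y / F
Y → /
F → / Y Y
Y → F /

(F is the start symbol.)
{ '/', 'y' }

FIRST sets of the non-terminals involved (from the grammar, by fixed-point iteration):
  FIRST(F) = { '/', 'y' }

To compute FIRST(F F), process the symbols left to right:
Symbol F is a non-terminal. Add FIRST(F) \ {ε} = { '/', 'y' }
F is not nullable (ε ∉ FIRST(F)), so stop here.
FIRST(F F) = { '/', 'y' }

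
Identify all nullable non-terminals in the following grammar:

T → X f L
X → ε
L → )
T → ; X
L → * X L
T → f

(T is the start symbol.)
A non-terminal is nullable if it can derive ε (the empty string): either it has an ε-production, or it has a production whose right-hand side consists entirely of nullable non-terminals.

ε-productions: X → ε
So X is immediately nullable.
No further non-terminal can be added: every production for the remaining non-terminals contains a terminal or a non-nullable non-terminal.
Nullable = { 'X' }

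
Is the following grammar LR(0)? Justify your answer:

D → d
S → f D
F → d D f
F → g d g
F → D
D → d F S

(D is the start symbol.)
A grammar is LR(0) if no state in the canonical LR(0) collection has:
  - both a shift item (dot before a terminal) and a complete item (shift-reduce conflict), or
  - two or more complete items (reduce-reduce conflict; the accept item [D' → D .] counts as a complete item here).

Augment with D' → D and build the canonical LR(0) collection (I0 = CLOSURE({[D' → . D]}), then GOTO on every symbol after a dot until no new states appear). It has 14 states:
  I0: { [D → . d F S], [D → . d], [D' → . D] }  — shift
  I1: { [D' → D .] }  — accept
  I2: { [D → . d F S], [D → . d], [D → d . F S], [D → d .], [F → . D], [F → . d D f], [F → . g d g] }  — shift, reduce
  I3: { [F → D .] }  — reduce
  I4: { [D → d F . S], [S → . f D] }  — shift
  I5: { [D → . d F S], [D → . d], [D → d . F S], [D → d .], [F → . D], [F → . d D f], [F → . g d g], [F → d . D f] }  — shift, reduce
  I6: { [F → g . d g] }  — shift
  I7: { [F → g d . g] }  — shift
  I8: { [F → g d g .] }  — reduce
  I9: { [F → D .], [F → d D . f] }  — shift, reduce
  I10: { [F → d D f .] }  — reduce
  I11: { [D → d F S .] }  — reduce
  I12: { [D → . d F S], [D → . d], [S → f . D] }  — shift
  I13: { [S → f D .] }  — reduce

Conflict in state I2:
  Shift-reduce conflict between [D → d .] and [D → . d]
So the grammar is NOT LR(0).

Answer: No. Shift-reduce conflict between [D → d .] and [D → . d]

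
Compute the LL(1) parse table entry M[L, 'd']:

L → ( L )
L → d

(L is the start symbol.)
To find M[L, 'd'], we find productions for L where 'd' is in the predict set (PREDICT(N → α) = (FIRST(α) \ {ε}) ∪ (FOLLOW(N) if α ⇒* ε)).

L → ( L ): PREDICT = { '(' }
L → d: PREDICT = { 'd' }
  'd' is in predict set, so this production goes in M[L, 'd']

M[L, 'd'] = L → d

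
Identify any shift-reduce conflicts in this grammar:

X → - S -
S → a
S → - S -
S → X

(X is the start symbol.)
No shift-reduce conflicts

A shift-reduce conflict occurs when an LR(0) state has both:
  - a complete (reduce) item [A → α .] (dot at the end), and
  - a shift item [B → β . c γ] (dot before a terminal).

Augment with X' → X and build the canonical LR(0) collection (I0 = CLOSURE({[X' → . X]}), then GOTO on every symbol after a dot until no new states appear). It has 10 states:
  I0: { [X → . - S -], [X' → . X] }  — shift
  I1: { [S → . - S -], [S → . X], [S → . a], [X → - . S -], [X → . - S -] }  — shift
  I2: { [X' → X .] }  — accept
  I3: { [S → - . S -], [S → . - S -], [S → . X], [S → . a], [X → - . S -], [X → . - S -] }  — shift
  I4: { [X → - S . -] }  — shift
  I5: { [S → X .] }  — reduce
  I6: { [S → a .] }  — reduce
  I7: { [X → - S - .] }  — reduce
  I8: { [S → - S . -], [X → - S . -] }  — shift
  I9: { [S → - S - .], [X → - S - .] }  — 2 reduces

No state contains both a complete item and a shift item.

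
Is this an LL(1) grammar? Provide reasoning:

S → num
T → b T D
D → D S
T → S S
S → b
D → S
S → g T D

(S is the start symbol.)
A grammar is LL(1) if for each non-terminal N with multiple productions, the predict sets of those productions are pairwise disjoint, where PREDICT(N → α) = (FIRST(α) \ {ε}) ∪ (FOLLOW(N) if α ⇒* ε).

Relevant sets:
  FIRST(S) = { 'b', 'g', 'num' }
  FIRST(D) = { 'b', 'g', 'num' }

For S:
  PREDICT(S → num) = { 'num' }
  PREDICT(S → b) = { 'b' }
  PREDICT(S → g T D) = { 'g' }
For T:
  PREDICT(T → b T D) = { 'b' }
  PREDICT(T → S S) = { 'b', 'g', 'num' }
For D:
  PREDICT(D → D S) = { 'b', 'g', 'num' }
  PREDICT(D → S) = { 'b', 'g', 'num' }

Conflict found: Predict set conflict for T: { 'b' }
The grammar is NOT LL(1).

Answer: No. Predict set conflict for T: { 'b' }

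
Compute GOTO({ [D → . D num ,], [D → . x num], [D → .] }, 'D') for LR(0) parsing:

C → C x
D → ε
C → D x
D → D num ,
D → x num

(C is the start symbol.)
GOTO(I, 'D') = CLOSURE({ [A → αX.β] : [A → α.Xβ] ∈ I, X = 'D' })

Items with dot before 'D', with the dot advanced:
  [D → . D num ,] → [D → D . num ,]
Closure adds nothing (no advanced item has the dot before a non-terminal).

GOTO = { [D → D . num ,] }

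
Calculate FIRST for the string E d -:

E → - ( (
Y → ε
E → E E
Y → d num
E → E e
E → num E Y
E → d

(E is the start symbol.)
{ '-', 'd', 'num' }

FIRST sets of the non-terminals involved (from the grammar, by fixed-point iteration):
  FIRST(E) = { '-', 'd', 'num' }

To compute FIRST(E d -), process the symbols left to right:
Symbol E is a non-terminal. Add FIRST(E) \ {ε} = { '-', 'd', 'num' }
E is not nullable (ε ∉ FIRST(E)), so stop here.
FIRST(E d -) = { '-', 'd', 'num' }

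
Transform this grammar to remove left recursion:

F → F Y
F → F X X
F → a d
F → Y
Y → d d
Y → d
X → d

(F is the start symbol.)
F is directly left-recursive. The standard transformation for
  A → A α₁ | ... | A α_m | β₁ | ... | β_n
is
  A  → β₁ A' | ... | β_n A'
  A' → α₁ A' | ... | α_m A' | ε

F → a d becomes F → a d F'
F → Y becomes F → Y F'
F → F Y becomes F' → Y F'
F → F X X becomes F' → X X F'
Add F' → ε

Productions for other non-terminals are unchanged:
  Y → d d
  Y → d
  X → d

Resulting grammar:
F → a d F'
F → Y F'
F' → Y F'
F' → X X F'
F' → ε
Y → d d
Y → d
X → d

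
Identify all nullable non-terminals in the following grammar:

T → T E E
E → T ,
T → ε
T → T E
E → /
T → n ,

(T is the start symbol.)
ε-productions: T → ε
So T is immediately nullable.
No further non-terminal can be added: every production for the remaining non-terminals contains a terminal or a non-nullable non-terminal.
Nullable = { 'T' }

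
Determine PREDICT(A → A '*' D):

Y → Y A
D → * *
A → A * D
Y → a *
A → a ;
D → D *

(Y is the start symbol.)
PREDICT(A → A '*' D) = (FIRST(RHS) \ {ε}) ∪ (FOLLOW(A) if ε ∈ FIRST(RHS), i.e. RHS ⇒* ε)
FIRST(A) = { 'a' }
FIRST(A '*' D) = { 'a' }
ε ∉ FIRST(A '*' D), so FOLLOW(A) is not added.
PREDICT(A → A '*' D) = { 'a' }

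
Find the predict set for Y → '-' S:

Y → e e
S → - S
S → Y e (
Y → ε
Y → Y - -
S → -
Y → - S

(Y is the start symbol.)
PREDICT(Y → '-' S) = (FIRST(RHS) \ {ε}) ∪ (FOLLOW(Y) if ε ∈ FIRST(RHS), i.e. RHS ⇒* ε)
FIRST('-' S) = { '-' }
ε ∉ FIRST('-' S), so FOLLOW(Y) is not added.
PREDICT(Y → '-' S) = { '-' }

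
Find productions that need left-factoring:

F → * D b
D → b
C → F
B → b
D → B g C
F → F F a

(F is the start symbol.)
Left-factoring is needed when two productions for the same non-terminal
share a common prefix on the right-hand side.

Productions for F:
  F → * D b
  F → F F a
Productions for D:
  D → b
  D → B g C

No common prefixes found.

Answer: No, left-factoring is not needed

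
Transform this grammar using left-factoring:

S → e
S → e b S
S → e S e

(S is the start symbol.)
S → e S'
S' → ε
S' → b S
S' → S e

Left-factoring transforms A → αβ₁ | αβ₂ into A → αA' and A' → β₁ | β₂
(α is the longest common prefix among the alternatives). Repeat until
no nonterminal has two alternatives with a common prefix.

Round 1: S has alternatives sharing prefix 'e'. Introduce S': S → e S'
  Add: S' → ε
  Add: S' → b S
  Add: S' → S e

No remaining common prefixes — done.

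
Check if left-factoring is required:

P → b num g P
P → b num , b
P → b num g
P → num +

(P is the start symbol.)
Left-factoring is needed when two productions for the same non-terminal
share a common prefix on the right-hand side.

Productions for P:
  P → b num g P
  P → b num , b
  P → b num g
  P → num +

Found common prefix 'b num' in productions for P

Answer: Yes, P has productions with common prefix 'b num'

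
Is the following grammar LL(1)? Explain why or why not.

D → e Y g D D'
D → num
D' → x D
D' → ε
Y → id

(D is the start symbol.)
Relevant sets:
  FOLLOW(D') = { $, 'x' }

For D:
  PREDICT(D → e Y g D D') = { 'e' }
  PREDICT(D → num) = { 'num' }
For D':
  PREDICT(D' → x D) = { 'x' }
  PREDICT(D' → ε) = { $, 'x' }
Y has a single production, so nothing to check there.

Conflict found: Predict set conflict for D': { 'x' }
The grammar is NOT LL(1).

Answer: No. Predict set conflict for D': { 'x' }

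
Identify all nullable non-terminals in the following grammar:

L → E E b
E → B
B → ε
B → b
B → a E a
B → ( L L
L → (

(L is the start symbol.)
{ 'B', 'E' }

A non-terminal is nullable if it can derive ε (the empty string): either it has an ε-production, or it has a production whose right-hand side consists entirely of nullable non-terminals.

ε-productions: B → ε
So B is immediately nullable.
E → B: every symbol on the right is nullable, so E is nullable too.
No further non-terminal can be added: every production for the remaining non-terminals contains a terminal or a non-nullable non-terminal.
Nullable = { 'B', 'E' }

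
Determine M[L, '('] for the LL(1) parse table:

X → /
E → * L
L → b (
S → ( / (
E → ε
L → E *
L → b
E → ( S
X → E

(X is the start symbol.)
L → E *

To find M[L, '('], we find productions for L where '(' is in the predict set (PREDICT(N → α) = (FIRST(α) \ {ε}) ∪ (FOLLOW(N) if α ⇒* ε)).

Relevant sets:
  FIRST(E) = { '(', '*', ε }

L → b (: PREDICT = { 'b' }
L → E *: PREDICT = { '(', '*' }
  '(' is in predict set, so this production goes in M[L, '(']
L → b: PREDICT = { 'b' }

M[L, '('] = L → E *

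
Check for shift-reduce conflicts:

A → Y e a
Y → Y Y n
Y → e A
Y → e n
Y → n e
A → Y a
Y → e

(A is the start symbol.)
A shift-reduce conflict occurs when an LR(0) state has both:
  - a complete (reduce) item [A → α .] (dot at the end), and
  - a shift item [B → β . c γ] (dot before a terminal).

Augment with A' → A and build the canonical LR(0) collection (I0 = CLOSURE({[A' → . A]}), then GOTO on every symbol after a dot until no new states appear). It has 13 states:
  I0: { [A → . Y a], [A → . Y e a], [A' → . A], [Y → . Y Y n], [Y → . e A], [Y → . e n], [Y → . e], [Y → . n e] }  — shift
  I1: { [A' → A .] }  — accept
  I2: { [A → Y . a], [A → Y . e a], [Y → . Y Y n], [Y → . e A], [Y → . e n], [Y → . e], [Y → . n e], [Y → Y . Y n] }  — shift
  I3: { [A → . Y a], [A → . Y e a], [Y → . Y Y n], [Y → . e A], [Y → . e n], [Y → . e], [Y → . n e], [Y → e . A], [Y → e . n], [Y → e .] }  — shift, reduce
  I4: { [Y → n . e] }  — shift
  I5: { [Y → n e .] }  — reduce
  I6: { [Y → e A .] }  — reduce
  I7: { [Y → e n .], [Y → n . e] }  — shift, reduce
  I8: { [Y → . Y Y n], [Y → . e A], [Y → . e n], [Y → . e], [Y → . n e], [Y → Y . Y n], [Y → Y Y . n] }  — shift
  I9: { [A → Y a .] }  — reduce
  I10: { [A → . Y a], [A → . Y e a], [A → Y e . a], [Y → . Y Y n], [Y → . e A], [Y → . e n], [Y → . e], [Y → . n e], [Y → e . A], [Y → e . n], [Y → e .] }  — shift, reduce
  I11: { [A → Y e a .] }  — reduce
  I12: { [Y → Y Y n .], [Y → n . e] }  — shift, reduce

I3 contains reduce item [Y → e .] and shift items [Y → . e], [Y → . e A], [Y → . e n], [Y → e . n], [Y → . n e] — shift-reduce conflict.
I7 contains reduce item [Y → e n .] and shift item [Y → n . e] — shift-reduce conflict.
I10 contains reduce item [Y → e .] and shift items [A → Y e . a], [Y → . e], [Y → . e A], [Y → . e n], [Y → e . n], [Y → . n e] — shift-reduce conflict.
I12 contains reduce item [Y → Y Y n .] and shift item [Y → n . e] — shift-reduce conflict.

Answer: Yes — I3: [Y → e .] vs [Y → . e]; I7: [Y → e n .] vs [Y → n . e]; I10: [Y → e .] vs [A → Y e . a]; I12: [Y → Y Y n .] vs [Y → n . e]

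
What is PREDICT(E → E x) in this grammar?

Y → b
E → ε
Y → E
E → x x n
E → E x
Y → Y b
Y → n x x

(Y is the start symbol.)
PREDICT(E → E x) = (FIRST(RHS) \ {ε}) ∪ (FOLLOW(E) if ε ∈ FIRST(RHS), i.e. RHS ⇒* ε)
FIRST(E) = { 'x', ε }
FIRST(E x) = { 'x' }
ε ∉ FIRST(E x), so FOLLOW(E) is not added.
PREDICT(E → E x) = { 'x' }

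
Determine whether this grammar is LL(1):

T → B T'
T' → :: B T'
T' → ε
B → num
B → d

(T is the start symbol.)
Relevant sets:
  FOLLOW(T') = { $ }

For T':
  PREDICT(T' → :: B T') = { '::' }
  PREDICT(T' → ε) = { $ }
For B:
  PREDICT(B → num) = { 'num' }
  PREDICT(B → d) = { 'd' }
T has a single production, so nothing to check there.

All predict sets are disjoint. The grammar IS LL(1).

Answer: Yes, the grammar is LL(1).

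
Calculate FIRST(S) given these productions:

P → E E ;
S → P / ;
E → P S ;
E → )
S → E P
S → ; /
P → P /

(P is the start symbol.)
FIRST sets of the other non-terminals involved (by the same procedure, iterated to a fixed point):
  FIRST(P) = { ')' }
  FIRST(E) = { ')' }

From S → P / ;:
  - P is a non-terminal: add FIRST(P) \ {ε} = { ')' }
    P is not nullable, so stop
From S → E P:
  - E is a non-terminal: add FIRST(E) \ {ε} = { ')' }
    E is not nullable, so stop
From S → ; /:
  - ';' is a terminal: add ';' and stop

Collecting: FIRST(S) = { ')', ';' }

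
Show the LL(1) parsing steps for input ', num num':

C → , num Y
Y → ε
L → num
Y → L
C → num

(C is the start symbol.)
Stack is shown with the top on the left.

Stack      Input        Action
------------------------------
C $        , num num $  output C → , num Y
, num Y $  , num num $  match ','
num Y $    num num $    match 'num'
Y $        num $        output Y → L
L $        num $        output L → num
num $      num $        match 'num'
$          $            accept

The string is accepted.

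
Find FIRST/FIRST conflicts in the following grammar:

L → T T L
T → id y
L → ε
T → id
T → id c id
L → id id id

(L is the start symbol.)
Yes. L → T T L / L → id id id on { 'id' }; T → id y / T → id on { 'id' }; T → id y / T → id c id on { 'id' }; T → id / T → id c id on { 'id' }

A FIRST/FIRST conflict occurs when two productions N → α and N → β for the same non-terminal have FIRST(α) ∩ FIRST(β) ≠ ∅ (with ε ∈ FIRST of a nullable right-hand side, so two nullable alternatives also conflict).

FIRST sets of the non-terminals at (or reachable through a nullable prefix from) the front of some alternative:
  FIRST(T) = { 'id' }

Productions for L:
  L → T T L: FIRST = { 'id' }
  L → ε: FIRST = { ε }
  L → id id id: FIRST = { 'id' }
Productions for T:
  T → id y: FIRST = { 'id' }
  T → id: FIRST = { 'id' }
  T → id c id: FIRST = { 'id' }

Conflict for L: L → T T L and L → id id id
  Overlap: { 'id' }
Conflict for T: T → id y and T → id
  Overlap: { 'id' }
Conflict for T: T → id y and T → id c id
  Overlap: { 'id' }
Conflict for T: T → id and T → id c id
  Overlap: { 'id' }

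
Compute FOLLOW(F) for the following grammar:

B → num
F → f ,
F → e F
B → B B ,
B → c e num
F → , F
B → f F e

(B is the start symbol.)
{ 'e' }

In F → e F: F is at the end; this adds FOLLOW(F) to itself — nothing new
In F → , F: F is at the end; this adds FOLLOW(F) to itself — nothing new
In B → f F e: F is followed by e, add FIRST(e) \ {ε} = { 'e' }

Taking the union: FOLLOW(F) = { 'e' }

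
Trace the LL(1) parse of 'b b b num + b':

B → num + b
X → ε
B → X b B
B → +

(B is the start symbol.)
LL(1) parsing maintains a stack (initially the start symbol over $) and the input. At each step: if the stack top is a terminal, match it against the current input token; if it is a non-terminal N, replace it with the RHS of M[N, lookahead] (the unique production whose predict set contains the lookahead).

Stack is shown with the top on the left.

Stack      Input            Action
----------------------------------
B $        b b b num + b $  output B → X b B
X b B $    b b b num + b $  output X → ε
b B $      b b b num + b $  match 'b'
B $        b b num + b $    output B → X b B
X b B $    b b num + b $    output X → ε
b B $      b b num + b $    match 'b'
B $        b num + b $      output B → X b B
X b B $    b num + b $      output X → ε
b B $      b num + b $      match 'b'
B $        num + b $        output B → num + b
num + b $  num + b $        match 'num'
+ b $      + b $            match '+'
b $        b $              match 'b'
$          $                accept

The string is accepted.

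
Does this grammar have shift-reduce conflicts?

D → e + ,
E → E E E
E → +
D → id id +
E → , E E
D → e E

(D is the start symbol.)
Augment with D' → D and build the canonical LR(0) collection (I0 = CLOSURE({[D' → . D]}), then GOTO on every symbol after a dot until no new states appear). It has 15 states:
  I0: { [D → . e + ,], [D → . e E], [D → . id id +], [D' → . D] }  — shift
  I1: { [D' → D .] }  — accept
  I2: { [D → e . + ,], [D → e . E], [E → . +], [E → . , E E], [E → . E E E] }  — shift
  I3: { [D → id . id +] }  — shift
  I4: { [D → id id . +] }  — shift
  I5: { [D → id id + .] }  — reduce
  I6: { [D → e + . ,], [E → + .] }  — shift, reduce
  I7: { [E → , . E E], [E → . +], [E → . , E E], [E → . E E E] }  — shift
  I8: { [D → e E .], [E → . +], [E → . , E E], [E → . E E E], [E → E . E E] }  — shift, reduce
  I9: { [E → + .] }  — reduce
  I10: { [E → . +], [E → . , E E], [E → . E E E], [E → E . E E], [E → E E . E] }  — shift
  I11: { [E → . +], [E → . , E E], [E → . E E E], [E → E . E E], [E → E E . E], [E → E E E .] }  — shift, reduce
  I12: { [E → , E . E], [E → . +], [E → . , E E], [E → . E E E], [E → E . E E] }  — shift
  I13: { [E → , E E .], [E → . +], [E → . , E E], [E → . E E E], [E → E . E E], [E → E E . E] }  — shift, reduce
  I14: { [D → e + , .] }  — reduce

I6 contains reduce item [E → + .] and shift item [D → e + . ,] — shift-reduce conflict.
I8 contains reduce item [D → e E .] and shift items [E → . +], [E → . , E E] — shift-reduce conflict.
I11 contains reduce item [E → E E E .] and shift items [E → . +], [E → . , E E] — shift-reduce conflict.
I13 contains reduce item [E → , E E .] and shift items [E → . +], [E → . , E E] — shift-reduce conflict.

Answer: Yes — I6: [E → + .] vs [D → e + . ,]; I8: [D → e E .] vs [E → . +]; I11: [E → E E E .] vs [E → . +]; I13: [E → , E E .] vs [E → . +]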